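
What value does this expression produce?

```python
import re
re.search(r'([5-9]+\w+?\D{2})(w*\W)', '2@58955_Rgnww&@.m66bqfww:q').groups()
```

('58955_Rgn', 'ww&')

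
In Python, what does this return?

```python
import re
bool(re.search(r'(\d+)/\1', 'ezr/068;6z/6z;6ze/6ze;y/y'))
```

A backreference is literal: `\1` must see the identical characters the first group matched.
`search` walks the string left to right and returns the first match it finds.
Here the pattern never matches, so the call returns None, and `bool(None)` is False.

False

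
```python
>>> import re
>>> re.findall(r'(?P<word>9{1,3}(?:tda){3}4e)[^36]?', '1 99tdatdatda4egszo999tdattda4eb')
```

['99tdatdatda4e']

This matches 1 to 3 of the literal '9', then the literal 'tda' repeated 3 times, then the literal '4e' (captured as 'word'); then optionally any character except [36].
With a single group, `findall` returns only what that group captured — 1 item.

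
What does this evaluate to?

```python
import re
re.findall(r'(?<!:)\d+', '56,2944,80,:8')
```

['56', '2944', '80']

The negative lookaround is zero-width — it rules out positions where the adjacent text would match, without consuming anything.
Walking the string: at [0:2] → '56'; at [3:7] → '2944'; at [8:10] → '80'.
`findall` yields the raw match text (3 of them) because the pattern has no groups.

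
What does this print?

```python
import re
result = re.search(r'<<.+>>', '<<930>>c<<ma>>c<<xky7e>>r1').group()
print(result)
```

<<930>>c<<ma>>c<<xky7e>>

The match spans [0:24] → '<<930>>c<<ma>>c<<xky7e>>'.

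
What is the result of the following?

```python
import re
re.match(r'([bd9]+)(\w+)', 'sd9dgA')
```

With `match`, the pattern is implicitly anchored at the beginning.
Here the string doesn't start with a match, so the call returns None.

None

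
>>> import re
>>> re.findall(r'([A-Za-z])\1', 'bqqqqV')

`\1` is not a pattern — it's the concrete string captured by group 1, re-applied verbatim.
`findall` collects group 1 from each match (2 total).

['q', 'q']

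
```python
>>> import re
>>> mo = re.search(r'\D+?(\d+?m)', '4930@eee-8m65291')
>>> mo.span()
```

Pattern: one or more of a non-digit (lazy); then one or more of a digit (lazy), then the literal 'm' (captured).
`search` walks the string left to right and returns the first match it finds.
The match spans [4:11] → '@eee-8m'.
Captured: group 1 = '8m'.

(4, 11)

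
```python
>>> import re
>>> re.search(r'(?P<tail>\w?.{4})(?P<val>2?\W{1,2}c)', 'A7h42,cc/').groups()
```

('A7h42', ',c')

Pattern: optionally a word character, then exactly 4 of any character (captured as 'tail'); then optionally a literal '2', then 1 to 2 of a non-word character, then the literal 'c' (captured as 'val').
`re.search` tries every starting position until one works.
The match spans [0:7] → 'A7h42,c'.
Captured: group 1 = 'A7h42', group 2 = ',c'.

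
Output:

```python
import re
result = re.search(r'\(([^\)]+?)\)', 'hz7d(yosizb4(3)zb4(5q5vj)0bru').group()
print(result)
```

(yosizb4(3)

`search` walks the string left to right and returns the first match it finds.
The match spans [4:15] → '(yosizb4(3)'.
Captured: group 1 = 'yosizb4(3'.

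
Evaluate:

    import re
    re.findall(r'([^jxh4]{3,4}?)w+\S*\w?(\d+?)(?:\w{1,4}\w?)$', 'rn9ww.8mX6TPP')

[('rn9', '6')]

This matches 3 to 4 of any character except [jxh4] (lazy) (captured); then one or more of the literal 'w', then zero or more of a non-whitespace character, then optionally a word character; then one or more of a digit (lazy) (captured); then 1 to 4 of a word character, then optionally a word character (non-capturing group); then anchored at the end.
Because the quantifier is non-greedy, it stops expanding at the earliest point where the rest of the pattern can succeed.
Scanning left to right: at [0:13] match 'rn9ww.8mX6TPP', groups = ('rn9', '6').
`findall` packs the 2 group values into a tuple for every match.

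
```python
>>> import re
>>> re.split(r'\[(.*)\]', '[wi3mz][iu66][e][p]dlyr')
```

['', 'wi3mz][iu66][e][p', 'dlyr']

Matches to split on: at [0:19] → '[wi3mz][iu66][e][p]'.
`re.split` interleaves the captured-group text with the surrounding fragments.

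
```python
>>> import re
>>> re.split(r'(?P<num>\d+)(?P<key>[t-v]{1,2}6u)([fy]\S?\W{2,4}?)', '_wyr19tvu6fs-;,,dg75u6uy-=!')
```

The group in the pattern means `split` returns the separators' captures alongside the pieces.

['_wyr19tvu6fs-;,,dg', '75', 'u6u', 'y-=!', '']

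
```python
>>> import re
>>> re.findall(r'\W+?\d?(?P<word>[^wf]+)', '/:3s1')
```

[':3s1']

`findall` collects group 1 from the one match (1 total).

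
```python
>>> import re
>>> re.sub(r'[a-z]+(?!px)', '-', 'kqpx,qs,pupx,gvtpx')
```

'-,-,-,-'

The negative lookaround is zero-width — it rules out positions where the adjacent text would match, without consuming anything.
`sub` substitutes '-' at each match site.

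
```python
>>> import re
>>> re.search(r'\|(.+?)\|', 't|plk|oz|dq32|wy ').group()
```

'|plk|'

Because the quantifier is non-greedy, it stops expanding at the earliest point where the rest of the pattern can succeed.
Unlike `match`, `search` isn't anchored — it looks for the pattern anywhere in the string.
The match spans [1:6] → '|plk|'.
Captured: group 1 = 'plk'.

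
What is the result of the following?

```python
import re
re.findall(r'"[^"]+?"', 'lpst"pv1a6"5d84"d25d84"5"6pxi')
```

Walking the string: at [4:11] → '"pv1a6"'; at [15:23] → '"d25d84"'.
With no groups in the pattern, `findall` gives back each whole match — 2 here.

['"pv1a6"', '"d25d84"']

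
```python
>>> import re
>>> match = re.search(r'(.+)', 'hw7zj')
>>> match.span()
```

(0, 5)

The match spans [0:5] → 'hw7zj'.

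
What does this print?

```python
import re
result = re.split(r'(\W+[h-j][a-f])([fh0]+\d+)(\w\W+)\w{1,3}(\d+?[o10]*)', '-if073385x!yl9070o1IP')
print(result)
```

This matches one or more of a non-word character, then a character in [h-j], then a character in [a-f] (captured); then one or more of one of [fh0], then one or more of a digit (captured); then a word character, then one or more of a non-word character (captured); then 1 to 3 of a word character; then one or more of a digit (lazy), then zero or more of one of [o10] (captured).
Matches to split on: at [0:15] → '-if073385x!yl90'.
Because the pattern has a capturing group, `split` also inserts each captured text between the pieces.

['', '-if', '073385', 'x!', '0', '70o1IP']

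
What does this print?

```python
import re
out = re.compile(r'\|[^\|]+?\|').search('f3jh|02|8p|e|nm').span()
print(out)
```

(4, 8)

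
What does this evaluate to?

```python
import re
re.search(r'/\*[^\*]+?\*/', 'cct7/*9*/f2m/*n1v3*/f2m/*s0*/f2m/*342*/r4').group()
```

'/*9*/'

`re.search` scans for the first position where the pattern succeeds.
The match spans [4:9] → '/*9*/'.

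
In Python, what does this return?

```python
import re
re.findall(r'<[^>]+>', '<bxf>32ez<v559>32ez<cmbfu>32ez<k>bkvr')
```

['<bxf>', '<v559>', '<cmbfu>', '<k>']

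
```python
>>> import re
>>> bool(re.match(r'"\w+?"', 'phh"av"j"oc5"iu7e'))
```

False

`match` is anchored at position 0; if the pattern doesn't fit there, it returns None.
Here position 0 doesn't satisfy it, so the call returns None, and `bool(None)` is False.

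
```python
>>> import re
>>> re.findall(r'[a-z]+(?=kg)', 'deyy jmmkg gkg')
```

The lookaround is zero-width — it requires the adjacent text to match without consuming it, so the asserted text isn't part of the match.
`findall` yields the raw match text (2 of them) because the pattern has no groups.

['jmm', 'g']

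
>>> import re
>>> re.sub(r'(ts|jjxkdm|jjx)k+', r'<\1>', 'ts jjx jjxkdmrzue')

Matches: at [7:11] → 'jjxk'.
Each match is replaced using the text its own group 1 captured.

'ts jjx <jjx>dmrzue'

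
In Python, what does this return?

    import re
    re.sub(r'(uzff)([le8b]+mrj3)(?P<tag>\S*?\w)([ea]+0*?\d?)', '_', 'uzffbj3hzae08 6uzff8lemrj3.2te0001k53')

A `+?`/`*?`/`{m,n}?` starts at its minimum and grows only as far as needed for what follows to match.
Each match is replaced by '_'.

'uzffbj3hzae08 6_001k53'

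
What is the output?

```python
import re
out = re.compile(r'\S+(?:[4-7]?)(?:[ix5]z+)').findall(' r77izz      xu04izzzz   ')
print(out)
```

['r77izz', 'xu04izzzz']

Pattern: one or more of a non-whitespace character; then optionally a character in [4-7] (non-capturing group); then one of [ix5], then one or more of the literal 'z' (non-capturing group).
Matches: at [1:7] → 'r77izz'; at [13:22] → 'xu04izzzz'.
Since nothing is captured, `findall` lists the 2 matched substrings directly.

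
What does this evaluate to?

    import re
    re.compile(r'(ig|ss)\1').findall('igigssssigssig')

['ig', 'ss']

A backreference is literal: `\1` must see the identical characters the first group matched.
Walking the string: at [0:4] match 'igig', group 1 = 'ig'; at [4:8] match 'ssss', group 1 = 'ss'.
`findall` collects group 1 from each match (2 total).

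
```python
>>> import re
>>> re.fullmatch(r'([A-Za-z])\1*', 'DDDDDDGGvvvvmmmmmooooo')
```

None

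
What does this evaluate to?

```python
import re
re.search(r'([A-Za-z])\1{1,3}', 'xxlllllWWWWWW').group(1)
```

'x'

The match spans [0:2] → 'xx'.
Captured: group 1 = 'x'.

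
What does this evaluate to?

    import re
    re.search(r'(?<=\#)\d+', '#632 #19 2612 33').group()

The `(?=…)`/`(?<=…)` assertion just peeks at neighbouring text; it doesn't advance the match position.
The match spans [1:4] → '632'.

'632'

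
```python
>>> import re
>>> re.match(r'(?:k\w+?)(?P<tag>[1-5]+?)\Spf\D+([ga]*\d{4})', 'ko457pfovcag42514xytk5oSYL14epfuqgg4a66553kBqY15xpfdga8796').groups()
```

('45', '4251')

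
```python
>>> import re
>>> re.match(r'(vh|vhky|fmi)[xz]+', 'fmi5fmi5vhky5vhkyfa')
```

None

`re.match` won't scan ahead — the pattern has to work from the very first character.
Here the string doesn't start with a match, so the call returns None.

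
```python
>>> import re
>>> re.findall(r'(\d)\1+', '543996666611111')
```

['9', '6', '1']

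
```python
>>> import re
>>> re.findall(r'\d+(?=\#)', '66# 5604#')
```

The `(?=…)`/`(?<=…)` assertion just peeks at neighbouring text; it doesn't advance the match position.
Walking the string: at [0:2] → '66'; at [4:8] → '5604'.
With no groups in the pattern, `findall` gives back each whole match — 2 here.

['66', '5604']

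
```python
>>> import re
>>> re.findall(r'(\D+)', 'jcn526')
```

['jcn']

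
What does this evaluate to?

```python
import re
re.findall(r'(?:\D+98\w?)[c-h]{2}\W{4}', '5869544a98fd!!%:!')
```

The pattern matches one or more of a non-digit, then the literal '98', then optionally a word character (non-capturing group); then exactly 2 of a character in [c-h], then exactly 4 of a non-word character.
Matches: at [7:16] → 'a98fd!!%:'.
No capturing groups, so `findall` returns the 1 full match string.

['a98fd!!%:']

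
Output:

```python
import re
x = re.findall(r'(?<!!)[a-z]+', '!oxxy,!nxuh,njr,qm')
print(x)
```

`(?!…)`/`(?<!…)` only lets a position through if the neighbouring text does NOT match; no characters are consumed.
Matches: at [2:5] → 'xxy'; at [8:11] → 'xuh'; at [12:15] → 'njr'; at [16:18] → 'qm'.
Since nothing is captured, `findall` lists the 4 matched substrings directly.

['xxy', 'xuh', 'njr', 'qm']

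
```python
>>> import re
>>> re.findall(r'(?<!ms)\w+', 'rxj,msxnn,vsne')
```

['rxj', 'msxnn', 'vsne']

Because the assertion is negative and zero-width, positions next to the forbidden text are skipped.
With no groups in the pattern, `findall` gives back each whole match — 3 here.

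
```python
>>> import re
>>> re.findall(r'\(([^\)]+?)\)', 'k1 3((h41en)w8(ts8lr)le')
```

['(h41en', 'ts8lr']

Matches: at [4:12] match '((h41en)', group 1 = '(h41en'; at [14:21] match '(ts8lr)', group 1 = 'ts8lr'.
With a single group, `findall` returns only what that group captured — 2 items.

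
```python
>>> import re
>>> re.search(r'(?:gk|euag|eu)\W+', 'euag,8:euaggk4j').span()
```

The match spans [0:5] → 'euag,'.

(0, 5)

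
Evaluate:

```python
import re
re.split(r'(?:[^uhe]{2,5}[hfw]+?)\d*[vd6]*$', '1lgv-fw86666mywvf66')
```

['1lgv-fw8666', '']

The pattern matches 2 to 5 of any character except [uhe], then one or more of one of [hfw] (lazy) (non-capturing group); then zero or more of a digit, then zero or more of one of [vd6]; then anchored at the end.
Matches to split on: at [11:19] → '6mywvf66'.
`split` removes every match and returns the 2 fragments in between.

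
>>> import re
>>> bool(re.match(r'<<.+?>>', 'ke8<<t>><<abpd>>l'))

`match` is anchored at position 0; if the pattern doesn't fit there, it returns None.
Here position 0 doesn't satisfy it, so the call returns None, and `bool(None)` is False.

False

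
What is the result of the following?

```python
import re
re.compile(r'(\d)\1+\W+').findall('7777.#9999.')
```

A backreference is literal: `\1` must see the identical characters the first group matched.
Matches: at [0:6] match '7777.#', group 1 = '7'; at [6:11] match '9999.', group 1 = '9'.
`findall` collects group 1 from each match (2 total).

['7', '9']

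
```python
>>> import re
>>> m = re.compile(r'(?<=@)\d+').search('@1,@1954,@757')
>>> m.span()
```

(1, 2)

The `(?=…)`/`(?<=…)` assertion just peeks at neighbouring text; it doesn't advance the match position.
Unlike `match`, `search` isn't anchored — it looks for the pattern anywhere in the string.
The match spans [1:2] → '1'.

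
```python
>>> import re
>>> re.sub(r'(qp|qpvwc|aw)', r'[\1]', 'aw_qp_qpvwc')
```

Branches in `(...|...)` are attempted left-to-right; the first branch that allows the whole pattern to succeed is taken.
`\1` in the replacement pulls in group 1's text for each match.

'[aw]_[qp]_[qp]vwc'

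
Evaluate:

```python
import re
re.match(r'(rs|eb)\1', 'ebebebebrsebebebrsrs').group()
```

'ebeb'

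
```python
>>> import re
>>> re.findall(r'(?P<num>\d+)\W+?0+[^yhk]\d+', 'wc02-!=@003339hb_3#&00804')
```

['02', '3']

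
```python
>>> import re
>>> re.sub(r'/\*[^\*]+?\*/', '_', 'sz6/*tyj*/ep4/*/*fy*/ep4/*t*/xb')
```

'sz6_ep4/*_ep4_xb'

Matches: at [3:10] → '/*tyj*/'; at [15:21] → '/*fy*/'; at [24:29] → '/*t*/'.
Each match is replaced by '_'.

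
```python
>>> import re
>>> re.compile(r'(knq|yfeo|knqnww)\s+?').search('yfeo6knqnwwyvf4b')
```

None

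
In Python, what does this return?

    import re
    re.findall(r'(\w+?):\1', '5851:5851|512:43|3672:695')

After group 1 captures some text, `\1` only succeeds where that same text appears again.
Because there's exactly one group, `findall` drops the full match and keeps group 1 from the one hit.

['5851']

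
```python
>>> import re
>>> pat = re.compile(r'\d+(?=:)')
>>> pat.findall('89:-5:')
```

Because the assertion is zero-width, the text it checks is not consumed and won't appear in the result.
With no groups in the pattern, `findall` gives back each whole match — 2 here.

['89', '5']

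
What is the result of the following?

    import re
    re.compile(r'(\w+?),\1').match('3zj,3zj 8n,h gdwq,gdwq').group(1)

'3zj'

A backreference is literal: `\1` must see the identical characters the first group matched.
With `match`, the pattern is implicitly anchored at the beginning.
The match spans [0:7] → '3zj,3zj'.
Captured: group 1 = '3zj'.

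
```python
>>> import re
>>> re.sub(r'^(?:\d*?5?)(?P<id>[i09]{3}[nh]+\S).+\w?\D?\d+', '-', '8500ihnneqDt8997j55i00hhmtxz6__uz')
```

'-__uz'

The pattern matches anchored at the start of the string; then zero or more of a digit (lazy), then optionally a literal '5' (non-capturing group); then exactly 3 of one of [i09], then one or more of one of [nh], then a non-whitespace character (captured as 'id'); then one or more of any character; then optionally a word character, then optionally a non-digit, then one or more of a digit.
Matches: at [0:29] → '8500ihnneqDt8997j55i00hhmtxz6'.
Each match is replaced by '-'.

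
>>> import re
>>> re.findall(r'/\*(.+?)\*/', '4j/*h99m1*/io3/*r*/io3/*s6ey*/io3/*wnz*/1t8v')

With the lazy modifier that quantifier settles for the fewest repetitions that let the rest of the pattern succeed (the atoms after it are unaffected and can still be greedy).
One capturing group, so `findall` returns just the captured substring from each match — 4 in all.

['h99m1', 'r', 's6ey', 'wnz']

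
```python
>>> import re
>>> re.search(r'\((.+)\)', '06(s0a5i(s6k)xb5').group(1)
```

Unlike `match`, `search` isn't anchored — it looks for the pattern anywhere in the string.
The match spans [2:13] → '(s0a5i(s6k)'.
Captured: group 1 = 's0a5i(s6k'.

's0a5i(s6k'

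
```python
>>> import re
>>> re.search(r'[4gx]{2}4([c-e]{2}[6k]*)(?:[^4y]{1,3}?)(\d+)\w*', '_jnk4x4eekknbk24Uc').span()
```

The pattern matches exactly 2 of one of [4gx], then a literal '4'; then exactly 2 of a character in [c-e], then zero or more of one of [6k] (captured); then 1 to 3 of any character except [4y] (lazy) (non-capturing group); then one or more of a digit (captured); then zero or more of a word character.
`re.search` tries every starting position until one works.
The match spans [4:18] → '4x4eekknbk24Uc'.
Captured: group 1 = 'eekk', group 2 = '24'.

(4, 18)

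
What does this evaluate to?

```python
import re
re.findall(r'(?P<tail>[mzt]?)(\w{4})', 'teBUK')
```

[('t', 'eBUK')]

2 groups means the one result is a tuple of 2 captured strings — 1 here.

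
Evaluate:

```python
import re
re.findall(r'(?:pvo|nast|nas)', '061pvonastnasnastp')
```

['pvo', 'nast', 'nas', 'nast']

Alternation tries branches left to right and keeps the first one that lets the overall match succeed at that position.
Walking the string: at [3:6] → 'pvo'; at [6:10] → 'nast'; at [10:13] → 'nas'; at [13:17] → 'nast'.
No capturing groups, so `findall` returns the 4 full match strings.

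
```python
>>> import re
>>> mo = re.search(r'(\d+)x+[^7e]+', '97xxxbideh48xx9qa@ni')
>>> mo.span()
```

(0, 8)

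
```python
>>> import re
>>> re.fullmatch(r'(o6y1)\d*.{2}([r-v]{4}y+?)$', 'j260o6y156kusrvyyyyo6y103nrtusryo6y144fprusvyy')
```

`re.fullmatch` requires the pattern to consume the entire string.
Here the pattern can't cover the whole string, so the call returns None.

None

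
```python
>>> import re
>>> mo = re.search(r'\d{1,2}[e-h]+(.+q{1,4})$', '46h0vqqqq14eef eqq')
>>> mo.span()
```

(0, 18)

Pattern: 1 to 2 of a digit, then one or more of a character in [e-h]; then one or more of any character, then 1 to 4 of the literal 'q' (captured); then anchored at the end.
`search` walks the string left to right and returns the first match it finds.
The match spans [0:18] → '46h0vqqqq14eef eqq'.
Captured: group 1 = '0vqqqq14eef eqq'.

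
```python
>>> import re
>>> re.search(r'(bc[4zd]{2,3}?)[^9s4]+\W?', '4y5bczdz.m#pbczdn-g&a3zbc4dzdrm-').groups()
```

('bczd',)

The match spans [3:25] → 'bczdz.m#pbczdn-g&a3zbc'.
Captured: group 1 = 'bczd'.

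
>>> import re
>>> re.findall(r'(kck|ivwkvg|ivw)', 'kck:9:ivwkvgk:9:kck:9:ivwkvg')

['kck', 'ivwkvg', 'kck', 'ivwkvg']

Alternation isn't longest-match — the leftmost alternative that fits at this position is chosen.
`findall` collects group 1 from each match (4 total).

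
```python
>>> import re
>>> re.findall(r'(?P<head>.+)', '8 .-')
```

['8 .-']

The pattern matches one or more of any character (captured as 'head').
`findall` collects group 1 from the one match (1 total).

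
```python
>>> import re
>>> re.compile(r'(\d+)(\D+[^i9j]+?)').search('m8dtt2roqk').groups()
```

This matches one or more of a digit (captured); then one or more of a non-digit, then one or more of any character except [i9j] (lazy) (captured).
Because the quantifier is non-greedy, it stops expanding at the earliest point where the rest of the pattern can succeed.
Unlike `match`, `search` isn't anchored — it looks for the pattern anywhere in the string.
The match spans [1:6] → '8dtt2'.
Captured: group 1 = '8', group 2 = 'dtt2'.

('8', 'dtt2')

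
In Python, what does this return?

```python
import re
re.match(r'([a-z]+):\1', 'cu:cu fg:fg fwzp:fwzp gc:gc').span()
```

`\1` has to match the exact text group 1 already captured.
`match` is anchored at position 0; if the pattern doesn't fit there, it returns None.
The match spans [0:5] → 'cu:cu'.
Captured: group 1 = 'cu'.

(0, 5)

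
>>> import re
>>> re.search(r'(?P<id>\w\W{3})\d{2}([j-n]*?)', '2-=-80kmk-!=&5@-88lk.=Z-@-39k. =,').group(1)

'2-=-'

This matches a word character, then exactly 3 of a non-word character (captured as 'id'); then exactly 2 of a digit; then zero or more of a character in [j-n] (lazy) (captured).
Because the quantifier is non-greedy, it stops expanding at the earliest point where the rest of the pattern can succeed.
Unlike `match`, `search` isn't anchored — it looks for the pattern anywhere in the string.
The match spans [0:6] → '2-=-80'.
Captured: group 1 = '2-=-', group 2 = ''.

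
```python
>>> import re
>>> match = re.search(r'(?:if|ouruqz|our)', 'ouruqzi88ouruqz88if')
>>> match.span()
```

(0, 6)

Branches in `(...|...)` are attempted left-to-right; the first branch that allows the whole pattern to succeed is taken.
The match spans [0:6] → 'ouruqz'.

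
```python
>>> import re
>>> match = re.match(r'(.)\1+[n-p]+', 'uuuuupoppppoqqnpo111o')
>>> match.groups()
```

('u',)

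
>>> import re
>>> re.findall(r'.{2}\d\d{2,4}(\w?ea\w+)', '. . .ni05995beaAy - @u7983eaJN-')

['beaAy', 'eaJN']

The pattern matches exactly 2 of any character, then a digit, then 2 to 4 of a digit; then optionally a word character, then the literal 'ea', then one or more of a word character (captured).
Scanning left to right: at [5:17] match 'ni05995beaAy', group 1 = 'beaAy'; at [20:30] match '@u7983eaJN', group 1 = 'eaJN'.
One capturing group, so `findall` returns just the captured substring from each match — 2 in all.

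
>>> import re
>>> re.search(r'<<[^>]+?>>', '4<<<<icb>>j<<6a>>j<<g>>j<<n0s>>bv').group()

'<<<<icb>>'

The match spans [1:10] → '<<<<icb>>'.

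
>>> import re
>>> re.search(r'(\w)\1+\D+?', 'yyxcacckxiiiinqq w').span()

The backreference `\1` re-matches whatever the first group consumed, character for character.
The match spans [0:3] → 'yyx'.

(0, 3)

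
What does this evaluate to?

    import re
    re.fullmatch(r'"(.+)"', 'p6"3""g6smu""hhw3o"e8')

None

For `fullmatch`, every character of the input must be accounted for by the pattern.
Here the string isn't matched end-to-end, so the call returns None.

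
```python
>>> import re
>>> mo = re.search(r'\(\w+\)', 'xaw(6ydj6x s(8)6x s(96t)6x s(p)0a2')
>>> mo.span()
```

The match spans [12:15] → '(8)'.

(12, 15)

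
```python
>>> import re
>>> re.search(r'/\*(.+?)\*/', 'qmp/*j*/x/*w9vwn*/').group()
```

A non-greedy quantifier consumes as few characters as it can — just enough that the remainder of the pattern still matches from where it stops; whatever follows it matches normally.
`search` walks the string left to right and returns the first match it finds.
The match spans [3:8] → '/*j*/'.
Captured: group 1 = 'j'.

'/*j*/'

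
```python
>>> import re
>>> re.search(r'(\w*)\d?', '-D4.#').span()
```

(0, 0)

This matches zero or more of a word character (captured); then optionally a digit.
Unlike `match`, `search` isn't anchored — it looks for the pattern anywhere in the string.
The match spans [0:0] → ''.
Captured: group 1 = ''.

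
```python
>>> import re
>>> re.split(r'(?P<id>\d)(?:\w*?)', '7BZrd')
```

['', '7', 'BZrd']

Pattern: a digit (captured as 'id'); then zero or more of a word character (lazy) (non-capturing group).
Because the quantifier is non-greedy, it stops expanding at the earliest point where the rest of the pattern can succeed.
Matches to split on: at [0:1] → '7'.
`re.split` interleaves the captured-group text with the surrounding fragments.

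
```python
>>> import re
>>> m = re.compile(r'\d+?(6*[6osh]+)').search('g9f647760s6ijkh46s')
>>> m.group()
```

'64776'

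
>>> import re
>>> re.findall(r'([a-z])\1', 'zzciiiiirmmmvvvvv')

['z', 'i', 'i', 'm', 'v', 'v']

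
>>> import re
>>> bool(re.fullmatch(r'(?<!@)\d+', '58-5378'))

False

For `fullmatch`, every character of the input must be accounted for by the pattern.
Here there's no way to consume every character, so the call returns None, and `bool(None)` is False.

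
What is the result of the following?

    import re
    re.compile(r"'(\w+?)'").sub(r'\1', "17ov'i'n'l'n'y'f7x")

'17ovinlnyf7x'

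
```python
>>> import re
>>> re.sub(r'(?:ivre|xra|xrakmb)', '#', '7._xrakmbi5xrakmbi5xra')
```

Alternation tries branches left to right and keeps the first one that lets the overall match succeed at that position.
`sub` substitutes '#' at each match site.

'7._#kmbi5#kmbi5#'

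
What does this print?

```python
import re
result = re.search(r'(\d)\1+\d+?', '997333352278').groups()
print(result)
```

('9',)

`\1` is not a pattern — it's the concrete string captured by group 1, re-applied verbatim.
`re.search` tries every starting position until one works.
The match spans [0:3] → '997'.
Captured: group 1 = '9'.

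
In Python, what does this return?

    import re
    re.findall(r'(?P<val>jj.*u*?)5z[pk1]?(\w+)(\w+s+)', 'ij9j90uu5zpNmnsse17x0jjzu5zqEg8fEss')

[('jjzu', 'qEg8fE', 'ss')]

Pattern: the literal 'jj', then zero or more of any character, then zero or more of the literal 'u' (lazy) (captured as 'val'); then the literal '5z', then optionally one of [pk1]; then one or more of a word character (captured); then one or more of a word character, then one or more of the literal 's' (captured).
Walking the string: at [21:35] match 'jjzu5zqEg8fEss', groups = ('jjzu', 'qEg8fE', 'ss').
`findall` packs the 3 group values into a tuple for every match.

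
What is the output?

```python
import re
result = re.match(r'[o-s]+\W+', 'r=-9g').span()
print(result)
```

`re.match` only tries the pattern at the start of the string.
The match spans [0:3] → 'r=-'.

(0, 3)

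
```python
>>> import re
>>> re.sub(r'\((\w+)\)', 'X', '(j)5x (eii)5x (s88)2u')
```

Every occurrence is swapped for 'X'.

'X5x X5x X2u'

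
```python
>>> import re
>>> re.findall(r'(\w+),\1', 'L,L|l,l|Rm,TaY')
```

['L', 'l']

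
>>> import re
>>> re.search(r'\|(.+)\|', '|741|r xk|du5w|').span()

(0, 15)

Unlike `match`, `search` isn't anchored — it looks for the pattern anywhere in the string.
The match spans [0:15] → '|741|r xk|du5w|'.
Captured: group 1 = '741|r xk|du5w'.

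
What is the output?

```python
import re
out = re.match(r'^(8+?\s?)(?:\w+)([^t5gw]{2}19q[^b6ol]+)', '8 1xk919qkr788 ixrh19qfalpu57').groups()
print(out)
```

('8 ', 'k919qkr788 ixrh19qfa')

The pattern matches anchored at the start of the string; then one or more of the literal '8' (lazy), then optionally whitespace (captured); then one or more of a word character (non-capturing group); then exactly 2 of any character except [t5gw], then the literal '19q', then one or more of any character except [b6ol] (captured).
`match` is anchored at position 0; if the pattern doesn't fit there, it returns None.
The match spans [0:24] → '8 1xk919qkr788 ixrh19qfa'.
Captured: group 1 = '8 ', group 2 = 'k919qkr788 ixrh19qfa'.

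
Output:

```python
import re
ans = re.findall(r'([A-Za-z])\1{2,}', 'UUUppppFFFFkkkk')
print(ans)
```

`\1` has to match the exact text group 1 already captured.
`findall` collects group 1 from each match (4 total).

['U', 'p', 'F', 'k']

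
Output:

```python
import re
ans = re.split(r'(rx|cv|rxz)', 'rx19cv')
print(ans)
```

['', 'rx', '19', 'cv', '']

Matches to split on: at [0:2] → 'rx'; at [4:6] → 'cv'.
With a capturing group present, the delimiter's captured portion is kept in the result list.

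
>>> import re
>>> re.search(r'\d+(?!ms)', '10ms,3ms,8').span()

(0, 1)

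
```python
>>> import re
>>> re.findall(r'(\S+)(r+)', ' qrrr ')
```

Multiple groups make `findall` return tuples — one 2-tuple for the one match.

[('qrr', 'r')]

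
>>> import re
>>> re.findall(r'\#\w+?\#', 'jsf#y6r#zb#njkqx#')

No capturing groups, so `findall` returns the 2 full match strings.

['#y6r#', '#njkqx#']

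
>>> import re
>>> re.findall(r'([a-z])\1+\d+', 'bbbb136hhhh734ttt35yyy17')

The backreference `\1` re-matches whatever the first group consumed, character for character.
With a single group, `findall` returns only what that group captured — 4 items.

['b', 'h', 't', 'y']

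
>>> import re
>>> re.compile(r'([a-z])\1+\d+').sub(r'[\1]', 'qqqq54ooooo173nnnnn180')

`\1` has to match the exact text group 1 already captured.
Each match is replaced using the text its own group 1 captured.

'[q][o][n]'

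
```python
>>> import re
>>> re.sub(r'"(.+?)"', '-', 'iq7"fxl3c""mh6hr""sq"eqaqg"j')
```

'iq7---eqaqg"j'

A `+?`/`*?`/`{m,n}?` starts at its minimum and grows only as far as needed for what follows to match.
`sub` substitutes '-' at each match site.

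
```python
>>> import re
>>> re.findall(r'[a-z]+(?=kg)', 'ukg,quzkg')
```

['u', 'quz']

The `(?=…)`/`(?<=…)` assertion just peeks at neighbouring text; it doesn't advance the match position.
Since nothing is captured, `findall` lists the 2 matched substrings directly.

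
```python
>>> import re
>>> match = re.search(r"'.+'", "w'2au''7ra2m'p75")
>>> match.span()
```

(1, 13)

`search` walks the string left to right and returns the first match it finds.
The match spans [1:13] → "'2au''7ra2m'".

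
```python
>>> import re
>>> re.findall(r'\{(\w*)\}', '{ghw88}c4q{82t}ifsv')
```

Matches: at [0:7] match '{ghw88}', group 1 = 'ghw88'; at [10:15] match '{82t}', group 1 = '82t'.
One capturing group, so `findall` returns just the captured substring from each match — 2 in all.

['ghw88', '82t']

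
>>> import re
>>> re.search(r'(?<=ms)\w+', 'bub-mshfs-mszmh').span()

(6, 9)

The positive lookaround only admits positions where the adjacent text matches; those characters stay outside the span.
`re.search` tries every starting position until one works.
The match spans [6:9] → 'hfs'.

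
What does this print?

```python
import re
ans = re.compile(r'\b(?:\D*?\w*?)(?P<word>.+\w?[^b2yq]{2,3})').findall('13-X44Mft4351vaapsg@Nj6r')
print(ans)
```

This matches a word boundary (`\b`, zero-width); then zero or more of a non-digit (lazy), then zero or more of a word character (lazy) (non-capturing group); then one or more of any character, then optionally a word character, then 2 to 3 of any character except [b2yq] (captured as 'word').
One capturing group, so `findall` returns just the captured substring from the one match — 1 in all.

['13-X44Mft4351vaapsg@Nj6r']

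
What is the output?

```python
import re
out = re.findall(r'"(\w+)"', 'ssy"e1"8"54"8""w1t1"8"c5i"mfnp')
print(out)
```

Walking the string: at [3:7] match '"e1"', group 1 = 'e1'; at [8:12] match '"54"', group 1 = '54'; at [14:20] match '"w1t1"', group 1 = 'w1t1'; at [21:26] match '"c5i"', group 1 = 'c5i'.
With a single group, `findall` returns only what that group captured — 4 items.

['e1', '54', 'w1t1', 'c5i']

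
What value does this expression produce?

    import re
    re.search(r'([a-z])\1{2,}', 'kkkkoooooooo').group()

'kkkk'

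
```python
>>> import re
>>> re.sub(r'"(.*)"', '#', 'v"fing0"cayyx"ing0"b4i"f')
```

'v#f'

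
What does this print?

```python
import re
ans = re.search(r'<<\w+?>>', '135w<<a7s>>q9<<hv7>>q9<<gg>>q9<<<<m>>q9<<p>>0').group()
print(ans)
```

The match spans [4:11] → '<<a7s>>'.

<<a7s>>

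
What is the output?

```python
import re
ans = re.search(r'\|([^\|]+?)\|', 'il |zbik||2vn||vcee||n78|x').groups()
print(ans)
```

The match spans [3:9] → '|zbik|'.
Captured: group 1 = 'zbik'.

('zbik',)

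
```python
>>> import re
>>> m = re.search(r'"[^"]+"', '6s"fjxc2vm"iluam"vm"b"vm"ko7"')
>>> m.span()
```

The match spans [2:11] → '"fjxc2vm"'.

(2, 11)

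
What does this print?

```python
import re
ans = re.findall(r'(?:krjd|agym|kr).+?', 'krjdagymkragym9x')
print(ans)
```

['krjda', 'kra']

`|` is ordered: at each position the engine commits to the first alternative that works.
`findall` yields the raw match text (2 of them) because the pattern has no groups.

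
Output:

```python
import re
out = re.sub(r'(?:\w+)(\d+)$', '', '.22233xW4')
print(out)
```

Pattern: one or more of a word character (non-capturing group); then one or more of a digit (captured); then anchored at the end.
Matches: at [1:9] → '22233xW4'.
Every occurrence is swapped for ''.

.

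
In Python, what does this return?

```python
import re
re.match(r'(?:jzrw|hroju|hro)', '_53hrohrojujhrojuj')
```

With `match`, the pattern is implicitly anchored at the beginning.
Here the string doesn't start with a match, so the call returns None.

None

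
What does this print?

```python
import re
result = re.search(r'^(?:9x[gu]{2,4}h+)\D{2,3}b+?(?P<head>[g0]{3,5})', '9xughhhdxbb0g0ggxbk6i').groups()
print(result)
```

('0g0gg',)

This matches anchored at the start of the string; then the literal '9x', then 2 to 4 of one of [gu], then one or more of a literal 'h' (non-capturing group); then 2 to 3 of a non-digit, then one or more of a literal 'b' (lazy); then 3 to 5 of one of [g0] (captured as 'head').
`search` walks the string left to right and returns the first match it finds.
The match spans [0:16] → '9xughhhdxbb0g0gg'.
Captured: group 1 = '0g0gg'.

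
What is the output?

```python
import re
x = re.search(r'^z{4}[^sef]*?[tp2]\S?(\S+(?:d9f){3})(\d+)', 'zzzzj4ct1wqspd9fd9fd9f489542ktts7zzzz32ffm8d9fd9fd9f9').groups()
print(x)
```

Pattern: anchored at the start of the string; then exactly 4 of the literal 'z', then zero or more of any character except [sef] (lazy), then one of [tp2]; then optionally a non-whitespace character; then one or more of a non-whitespace character, then the literal 'd9f' repeated 3 times (captured); then one or more of a digit (captured).
Unlike `match`, `search` isn't anchored — it looks for the pattern anywhere in the string.
The match spans [0:53] → 'zzzzj4ct1wqspd9fd9fd9f489542ktts7zzzz32ffm8d9fd9fd9f9'.
Captured: group 1 = 'wqspd9fd9fd9f489542ktts7zzzz32ffm8d9fd9fd9f', group 2 = '9'.

('wqspd9fd9fd9f489542ktts7zzzz32ffm8d9fd9fd9f', '9')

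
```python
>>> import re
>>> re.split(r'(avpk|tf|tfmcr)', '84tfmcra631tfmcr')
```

The regex engine tests alternatives in the order written; an earlier branch that matches wins even if a later one would match more.
Matches to split on: at [2:4] → 'tf'; at [11:13] → 'tf'.
`re.split` interleaves the captured-group text with the surrounding fragments.

['84', 'tf', 'mcra631', 'tf', 'mcr']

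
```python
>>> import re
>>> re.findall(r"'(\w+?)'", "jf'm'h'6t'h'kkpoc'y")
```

Walking the string: at [2:5] match "'m'", group 1 = 'm'; at [6:10] match "'6t'", group 1 = '6t'; at [11:18] match "'kkpoc'", group 1 = 'kkpoc'.
With a single group, `findall` returns only what that group captured — 3 items.

['m', '6t', 'kkpoc']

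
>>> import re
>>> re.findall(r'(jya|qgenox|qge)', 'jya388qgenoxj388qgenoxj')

['jya', 'qgenox', 'qgenox']

Alternation isn't longest-match — the leftmost alternative that fits at this position is chosen.
With a single group, `findall` returns only what that group captured — 3 items.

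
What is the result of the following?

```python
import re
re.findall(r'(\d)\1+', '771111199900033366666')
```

['7', '1', '9', '0', '3', '6']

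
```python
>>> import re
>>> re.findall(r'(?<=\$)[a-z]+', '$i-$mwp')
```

The positive lookaround only admits positions where the adjacent text matches; those characters stay outside the span.
Since nothing is captured, `findall` lists the 2 matched substrings directly.

['i', 'mwp']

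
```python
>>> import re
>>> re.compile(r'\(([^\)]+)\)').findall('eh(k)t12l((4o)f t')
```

['k', '(4o']

Because there's exactly one group, `findall` drops the full match and keeps group 1 from each hit.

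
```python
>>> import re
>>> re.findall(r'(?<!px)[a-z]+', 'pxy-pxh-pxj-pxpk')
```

The negative lookahead/lookbehind blocks any match where the forbidden context is present.
Since nothing is captured, `findall` lists the 4 matched substrings directly.

['pxy', 'pxh', 'pxj', 'pxpk']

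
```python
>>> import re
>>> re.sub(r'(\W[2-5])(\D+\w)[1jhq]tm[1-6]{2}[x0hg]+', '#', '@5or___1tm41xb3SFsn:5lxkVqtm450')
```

'#b3SFsn#'

This matches a non-word character, then a character in [2-5] (captured); then one or more of a non-digit, then a word character (captured); then one of [1jhq], then the literal 'tm'; then exactly 2 of a character in [1-6]; then one or more of one of [x0hg].
`sub` substitutes '#' at each match site.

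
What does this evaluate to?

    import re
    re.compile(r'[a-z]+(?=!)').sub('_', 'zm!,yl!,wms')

The lookaround is zero-width — it requires the adjacent text to match without consuming it, so the asserted text isn't part of the match.
Every occurrence is swapped for '_'.

'_!,_!,wms'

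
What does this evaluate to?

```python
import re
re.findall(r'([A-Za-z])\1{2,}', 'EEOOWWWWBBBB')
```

['W', 'B']

`\1` has to match the exact text group 1 already captured.
Walking the string: at [4:8] match 'WWWW', group 1 = 'W'; at [8:12] match 'BBBB', group 1 = 'B'.
One capturing group, so `findall` returns just the captured substring from each match — 2 in all.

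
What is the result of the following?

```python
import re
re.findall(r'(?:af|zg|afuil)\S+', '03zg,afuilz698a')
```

['zg,afuilz698a']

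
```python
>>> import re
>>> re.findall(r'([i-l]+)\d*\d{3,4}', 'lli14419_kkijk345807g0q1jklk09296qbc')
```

['lli', 'kkijk', 'jklk']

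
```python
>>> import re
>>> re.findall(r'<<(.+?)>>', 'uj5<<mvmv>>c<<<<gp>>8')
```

['mvmv', '<<gp']

Because the quantifier is non-greedy, it stops expanding at the earliest point where the rest of the pattern can succeed.
Scanning left to right: at [3:11] match '<<mvmv>>', group 1 = 'mvmv'; at [12:20] match '<<<<gp>>', group 1 = '<<gp'.
Because there's exactly one group, `findall` drops the full match and keeps group 1 from each hit.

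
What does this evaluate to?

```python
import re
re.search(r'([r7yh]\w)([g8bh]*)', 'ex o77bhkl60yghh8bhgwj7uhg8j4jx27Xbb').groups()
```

('77', 'bh')

The match spans [4:8] → '77bh'.
Captured: group 1 = '77', group 2 = 'bh'.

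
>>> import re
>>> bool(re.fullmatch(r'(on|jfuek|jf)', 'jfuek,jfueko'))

For `fullmatch`, every character of the input must be accounted for by the pattern.
Here there's no way to consume every character, so the call returns None, and `bool(None)` is False.

False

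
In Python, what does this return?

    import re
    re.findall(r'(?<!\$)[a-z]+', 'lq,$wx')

The negative lookaround is zero-width — it rules out positions where the adjacent text would match, without consuming anything.
Walking the string: at [0:2] → 'lq'; at [5:6] → 'x'.
`findall` yields the raw match text (2 of them) because the pattern has no groups.

['lq', 'x']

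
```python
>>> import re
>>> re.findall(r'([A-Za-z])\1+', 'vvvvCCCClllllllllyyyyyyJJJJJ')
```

`\1` has to match the exact text group 1 already captured.
Matches: at [0:4] match 'vvvv', group 1 = 'v'; at [4:8] match 'CCCC', group 1 = 'C'; at [8:17] match 'lllllllll', group 1 = 'l'; at [17:23] match 'yyyyyy', group 1 = 'y'; at [23:28] match 'JJJJJ', group 1 = 'J'.
`findall` collects group 1 from each match (5 total).

['v', 'C', 'l', 'y', 'J']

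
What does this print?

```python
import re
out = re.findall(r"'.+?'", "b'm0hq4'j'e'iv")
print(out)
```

Lazy quantifiers expand one character at a time until the remainder of the pattern can match.
No capturing groups, so `findall` returns the 2 full match strings.

["'m0hq4'", "'e'"]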